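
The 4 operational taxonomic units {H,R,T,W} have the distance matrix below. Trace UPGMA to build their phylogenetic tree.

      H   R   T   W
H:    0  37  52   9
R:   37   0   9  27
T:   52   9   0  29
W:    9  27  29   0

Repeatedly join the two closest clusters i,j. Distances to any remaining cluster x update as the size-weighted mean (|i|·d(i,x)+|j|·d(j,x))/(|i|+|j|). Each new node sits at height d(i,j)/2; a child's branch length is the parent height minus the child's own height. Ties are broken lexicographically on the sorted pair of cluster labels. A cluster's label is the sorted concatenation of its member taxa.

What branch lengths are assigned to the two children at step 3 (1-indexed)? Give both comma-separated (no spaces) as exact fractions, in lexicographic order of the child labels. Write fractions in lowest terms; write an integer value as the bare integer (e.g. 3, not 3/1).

iteration 1: select H,W (d=9); attach at lengths (9/2, 9/2); label the merged cluster HW
  updated: d(HW,R)=32, d(HW,T)=81/2
iteration 2: select R,T (d=9); attach at lengths (9/2, 9/2); label the merged cluster RT
  updated: d(HW,RT)=145/4
iteration 3: select HW,RT (d=145/4); attach at lengths (109/8, 109/8); label the merged cluster HRTW
final tree: ((H:9/2,W:9/2):109/8,(R:9/2,T:9/2):109/8)
total length: 181/4

109/8,109/8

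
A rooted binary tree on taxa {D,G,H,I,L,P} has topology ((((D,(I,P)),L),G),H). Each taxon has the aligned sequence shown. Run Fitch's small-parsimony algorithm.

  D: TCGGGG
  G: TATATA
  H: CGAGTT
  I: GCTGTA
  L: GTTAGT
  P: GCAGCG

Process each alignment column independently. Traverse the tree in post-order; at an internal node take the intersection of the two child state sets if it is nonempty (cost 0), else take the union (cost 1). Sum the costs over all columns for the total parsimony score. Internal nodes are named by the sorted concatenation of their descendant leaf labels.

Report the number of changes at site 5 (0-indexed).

IP@0: {G} ∩ {G} = {G} (intersection, +0)
DIP@0: {T} ∪ {G} = {G,T} (union, +1)
DILP@0: {G,T} ∩ {G} = {G} (intersection, +0)
DGILP@0: {G} ∪ {T} = {G,T} (union, +1)
DGHILP@0: {G,T} ∪ {C} = {C,G,T} (union, +1)
IP@1: {C} ∩ {C} = {C} (intersection, +0)
DIP@1: {C} ∩ {C} = {C} (intersection, +0)
DILP@1: {C} ∪ {T} = {C,T} (union, +1)
DGILP@1: {C,T} ∪ {A} = {A,C,T} (union, +1)
DGHILP@1: {A,C,T} ∪ {G} = {A,C,G,T} (union, +1)
IP@2: {T} ∪ {A} = {A,T} (union, +1)
DIP@2: {G} ∪ {A,T} = {A,G,T} (union, +1)
DILP@2: {A,G,T} ∩ {T} = {T} (intersection, +0)
DGILP@2: {T} ∩ {T} = {T} (intersection, +0)
DGHILP@2: {T} ∪ {A} = {A,T} (union, +1)
IP@3: {G} ∩ {G} = {G} (intersection, +0)
DIP@3: {G} ∩ {G} = {G} (intersection, +0)
DILP@3: {G} ∪ {A} = {A,G} (union, +1)
DGILP@3: {A,G} ∩ {A} = {A} (intersection, +0)
DGHILP@3: {A} ∪ {G} = {A,G} (union, +1)
IP@4: {T} ∪ {C} = {C,T} (union, +1)
DIP@4: {G} ∪ {C,T} = {C,G,T} (union, +1)
DILP@4: {C,G,T} ∩ {G} = {G} (intersection, +0)
DGILP@4: {G} ∪ {T} = {G,T} (union, +1)
DGHILP@4: {G,T} ∩ {T} = {T} (intersection, +0)
IP@5: {A} ∪ {G} = {A,G} (union, +1)
DIP@5: {G} ∩ {A,G} = {G} (intersection, +0)
DILP@5: {G} ∪ {T} = {G,T} (union, +1)
DGILP@5: {G,T} ∪ {A} = {A,G,T} (union, +1)
DGHILP@5: {A,G,T} ∩ {T} = {T} (intersection, +0)
per-site changes: [3, 3, 3, 2, 3, 3]; total = 17

3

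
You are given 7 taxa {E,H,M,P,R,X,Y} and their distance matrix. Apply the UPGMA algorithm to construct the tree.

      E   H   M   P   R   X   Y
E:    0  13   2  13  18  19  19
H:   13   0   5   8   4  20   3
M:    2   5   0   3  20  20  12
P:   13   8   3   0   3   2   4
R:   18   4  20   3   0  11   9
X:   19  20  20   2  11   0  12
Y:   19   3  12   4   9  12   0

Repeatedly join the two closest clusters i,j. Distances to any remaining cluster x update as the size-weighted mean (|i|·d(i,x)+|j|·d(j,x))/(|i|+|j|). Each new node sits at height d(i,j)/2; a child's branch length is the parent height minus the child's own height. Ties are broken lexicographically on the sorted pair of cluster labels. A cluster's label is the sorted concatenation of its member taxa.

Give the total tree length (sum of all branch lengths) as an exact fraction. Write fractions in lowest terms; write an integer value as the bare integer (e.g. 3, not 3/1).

1547/60

iteration 1: select E,M (d=2); attach at lengths (1, 1); label the merged cluster EM
  updated: d(EM,H)=9, d(EM,P)=8, d(EM,R)=19, d(EM,X)=39/2, d(EM,Y)=31/2
iteration 2: select P,X (d=2); attach at lengths (1, 1); label the merged cluster PX
  updated: d(EM,PX)=55/4, d(H,PX)=14, d(PX,R)=7, d(PX,Y)=8
iteration 3: select H,Y (d=3); attach at lengths (3/2, 3/2); label the merged cluster HY
  updated: d(EM,HY)=49/4, d(HY,PX)=11, d(HY,R)=13/2
iteration 4: select HY,R (d=13/2); attach at lengths (7/4, 13/4); label the merged cluster HRY
  updated: d(EM,HRY)=29/2, d(HRY,PX)=29/3
iteration 5: select HRY,PX (d=29/3); attach at lengths (19/12, 23/6); label the merged cluster HPRXY
  updated: d(EM,HPRXY)=71/5
iteration 6: select EM,HPRXY (d=71/5); attach at lengths (61/10, 34/15); label the merged cluster EHMPRXY
final tree: ((E:1,M:1):61/10,(((H:3/2,Y:3/2):7/4,R:13/4):19/12,(P:1,X:1):23/6):34/15)
total length: 1547/60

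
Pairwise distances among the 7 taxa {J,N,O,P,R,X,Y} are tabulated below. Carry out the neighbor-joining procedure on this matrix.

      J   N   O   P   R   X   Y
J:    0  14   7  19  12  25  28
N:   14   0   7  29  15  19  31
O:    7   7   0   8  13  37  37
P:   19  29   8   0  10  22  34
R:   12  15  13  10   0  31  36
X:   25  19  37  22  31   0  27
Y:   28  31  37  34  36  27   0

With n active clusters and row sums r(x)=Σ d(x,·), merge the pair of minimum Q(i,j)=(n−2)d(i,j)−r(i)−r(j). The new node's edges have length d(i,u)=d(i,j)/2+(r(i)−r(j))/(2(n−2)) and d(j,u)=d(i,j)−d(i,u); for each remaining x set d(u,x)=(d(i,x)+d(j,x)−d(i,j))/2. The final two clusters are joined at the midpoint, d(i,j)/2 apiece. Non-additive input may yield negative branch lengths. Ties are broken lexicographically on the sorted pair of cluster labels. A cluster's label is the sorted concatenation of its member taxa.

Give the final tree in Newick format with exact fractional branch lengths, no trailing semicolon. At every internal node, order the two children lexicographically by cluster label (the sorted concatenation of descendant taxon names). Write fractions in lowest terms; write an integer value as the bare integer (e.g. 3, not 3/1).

iteration 1: select X,Y (d=27, Q=-219); attach at lengths (103/10, 167/10); label the merged cluster XY
  updated: d(J,XY)=13, d(N,XY)=23/2, d(O,XY)=47/2, d(P,XY)=29/2, d(R,XY)=20
iteration 2: select N,XY (d=23/2, Q=-113); attach at lengths (5, 13/2); label the merged cluster NXY
  updated: d(J,NXY)=31/4, d(NXY,O)=19/2, d(NXY,P)=16, d(NXY,R)=47/4
iteration 3: select P,R (d=10, Q=-279/4); attach at lengths (145/24, 95/24); label the merged cluster PR
  updated: d(J,PR)=21/2, d(NXY,PR)=71/8, d(O,PR)=11/2
iteration 4: select J,NXY (d=31/4, Q=-287/8); attach at lengths (117/32, 131/32); label the merged cluster JNXY
  updated: d(JNXY,O)=35/8, d(JNXY,PR)=93/16
iteration 5: select JNXY,O (d=35/8, Q=-251/16); attach at lengths (75/32, 65/32); label the merged cluster JNOXY
  updated: d(JNOXY,PR)=111/32
iteration 6: select JNOXY,PR (d=111/32); attach at lengths (111/64, 111/64); label the merged cluster JNOPRXY
final tree: (((J:117/32,(N:5,(X:103/10,Y:167/10):13/2):131/32):75/32,O:65/32):111/64,(P:145/24,R:95/24):111/64)
total length: 2051/32

(((J:117/32,(N:5,(X:103/10,Y:167/10):13/2):131/32):75/32,O:65/32):111/64,(P:145/24,R:95/24):111/64)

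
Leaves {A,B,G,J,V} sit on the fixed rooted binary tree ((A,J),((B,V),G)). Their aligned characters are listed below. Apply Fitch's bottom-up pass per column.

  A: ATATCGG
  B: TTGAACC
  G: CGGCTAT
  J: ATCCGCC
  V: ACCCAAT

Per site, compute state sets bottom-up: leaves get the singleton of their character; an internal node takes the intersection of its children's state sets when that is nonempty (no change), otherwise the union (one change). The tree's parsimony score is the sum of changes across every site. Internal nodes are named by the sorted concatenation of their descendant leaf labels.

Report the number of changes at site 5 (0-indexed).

site 0, node AJ: A={A} ∩ J={A} → {A} (+0)
site 0, node BV: B={T} ∪ V={A} → {A,T} (+1)
site 0, node BGV: BV={A,T} ∪ G={C} → {A,C,T} (+1)
site 0, node ABGJV: AJ={A} ∩ BGV={A,C,T} → {A} (+0)
site 1, node AJ: A={T} ∩ J={T} → {T} (+0)
site 1, node BV: B={T} ∪ V={C} → {C,T} (+1)
site 1, node BGV: BV={C,T} ∪ G={G} → {C,G,T} (+1)
site 1, node ABGJV: AJ={T} ∩ BGV={C,G,T} → {T} (+0)
site 2, node AJ: A={A} ∪ J={C} → {A,C} (+1)
site 2, node BV: B={G} ∪ V={C} → {C,G} (+1)
site 2, node BGV: BV={C,G} ∩ G={G} → {G} (+0)
site 2, node ABGJV: AJ={A,C} ∪ BGV={G} → {A,C,G} (+1)
site 3, node AJ: A={T} ∪ J={C} → {C,T} (+1)
site 3, node BV: B={A} ∪ V={C} → {A,C} (+1)
site 3, node BGV: BV={A,C} ∩ G={C} → {C} (+0)
site 3, node ABGJV: AJ={C,T} ∩ BGV={C} → {C} (+0)
site 4, node AJ: A={C} ∪ J={G} → {C,G} (+1)
site 4, node BV: B={A} ∩ V={A} → {A} (+0)
site 4, node BGV: BV={A} ∪ G={T} → {A,T} (+1)
site 4, node ABGJV: AJ={C,G} ∪ BGV={A,T} → {A,C,G,T} (+1)
site 5, node AJ: A={G} ∪ J={C} → {C,G} (+1)
site 5, node BV: B={C} ∪ V={A} → {A,C} (+1)
site 5, node BGV: BV={A,C} ∩ G={A} → {A} (+0)
site 5, node ABGJV: AJ={C,G} ∪ BGV={A} → {A,C,G} (+1)
site 6, node AJ: A={G} ∪ J={C} → {C,G} (+1)
site 6, node BV: B={C} ∪ V={T} → {C,T} (+1)
site 6, node BGV: BV={C,T} ∩ G={T} → {T} (+0)
site 6, node ABGJV: AJ={C,G} ∪ BGV={T} → {C,G,T} (+1)
per-site changes: [2, 2, 3, 2, 3, 3, 3]; total = 18

3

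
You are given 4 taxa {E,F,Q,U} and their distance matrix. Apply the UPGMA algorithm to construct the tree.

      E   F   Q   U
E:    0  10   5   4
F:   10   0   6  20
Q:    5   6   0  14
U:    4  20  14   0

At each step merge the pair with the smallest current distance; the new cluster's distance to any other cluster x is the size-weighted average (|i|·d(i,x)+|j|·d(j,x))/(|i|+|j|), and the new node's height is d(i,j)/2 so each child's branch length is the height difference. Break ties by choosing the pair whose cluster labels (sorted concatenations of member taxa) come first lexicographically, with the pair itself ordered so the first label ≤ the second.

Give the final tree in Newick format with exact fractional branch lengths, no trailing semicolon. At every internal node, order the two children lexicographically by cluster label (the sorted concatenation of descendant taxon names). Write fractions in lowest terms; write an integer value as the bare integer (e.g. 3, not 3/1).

step 1: merge (E,U) at d=4; branch lengths E→2, U→2; new cluster EU
  updated: d(EU,F)=15, d(EU,Q)=19/2
step 2: merge (F,Q) at d=6; branch lengths F→3, Q→3; new cluster FQ
  updated: d(EU,FQ)=49/4
step 3: merge (EU,FQ) at d=49/4; branch lengths EU→33/8, FQ→25/8; new cluster EFQU
final tree: ((E:2,U:2):33/8,(F:3,Q:3):25/8)
total length: 69/4

((E:2,U:2):33/8,(F:3,Q:3):25/8)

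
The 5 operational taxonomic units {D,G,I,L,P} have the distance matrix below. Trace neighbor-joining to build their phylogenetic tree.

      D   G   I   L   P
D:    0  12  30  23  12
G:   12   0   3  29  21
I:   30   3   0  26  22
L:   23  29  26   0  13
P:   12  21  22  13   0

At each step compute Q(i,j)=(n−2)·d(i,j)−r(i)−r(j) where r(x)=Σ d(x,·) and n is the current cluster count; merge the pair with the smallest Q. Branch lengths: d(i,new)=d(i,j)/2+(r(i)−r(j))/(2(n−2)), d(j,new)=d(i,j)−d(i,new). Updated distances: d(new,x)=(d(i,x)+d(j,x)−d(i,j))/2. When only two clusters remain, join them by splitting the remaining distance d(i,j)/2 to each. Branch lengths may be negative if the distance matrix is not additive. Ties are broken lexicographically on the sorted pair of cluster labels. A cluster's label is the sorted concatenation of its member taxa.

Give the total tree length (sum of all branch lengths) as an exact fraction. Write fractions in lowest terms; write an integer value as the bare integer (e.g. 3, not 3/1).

79/2

1. join G+I (d=3, Q=-137) ⇒ GI; edges |G|=-7/6, |I|=25/6
  updated: d(D,GI)=39/2, d(GI,L)=26, d(GI,P)=20
2. join D+GI (d=39/2, Q=-81) ⇒ DGI; edges |D|=7, |GI|=25/2
  updated: d(DGI,L)=59/4, d(DGI,P)=25/4
3. join DGI+L (d=59/4, Q=-34) ⇒ DGIL; edges |DGI|=4, |L|=43/4
  updated: d(DGIL,P)=9/4
4. join DGIL+P (d=9/4) ⇒ DGILP; edges |DGIL|=9/8, |P|=9/8
final tree: (((D:7,(G:-7/6,I:25/6):25/2):4,L:43/4):9/8,P:9/8)
total length: 79/2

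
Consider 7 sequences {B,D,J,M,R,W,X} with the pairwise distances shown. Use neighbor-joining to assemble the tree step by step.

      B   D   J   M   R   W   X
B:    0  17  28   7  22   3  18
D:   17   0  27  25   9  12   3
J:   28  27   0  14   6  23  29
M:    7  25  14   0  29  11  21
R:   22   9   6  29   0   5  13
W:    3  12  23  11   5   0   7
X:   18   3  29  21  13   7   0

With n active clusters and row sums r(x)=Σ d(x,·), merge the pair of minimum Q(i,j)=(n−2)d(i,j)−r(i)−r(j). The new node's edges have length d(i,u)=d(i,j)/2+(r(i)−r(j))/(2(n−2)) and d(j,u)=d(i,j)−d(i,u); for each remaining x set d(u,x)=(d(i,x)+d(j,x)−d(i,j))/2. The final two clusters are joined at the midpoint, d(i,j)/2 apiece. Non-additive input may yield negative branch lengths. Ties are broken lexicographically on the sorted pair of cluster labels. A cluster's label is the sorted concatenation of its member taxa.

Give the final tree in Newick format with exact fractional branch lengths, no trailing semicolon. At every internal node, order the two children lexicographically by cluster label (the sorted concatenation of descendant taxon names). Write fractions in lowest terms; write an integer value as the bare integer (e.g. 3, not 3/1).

iteration 1: select J,R (d=6, Q=-181); attach at lengths (73/10, -13/10); label the merged cluster JR
  updated: d(B,JR)=22, d(D,JR)=15, d(JR,M)=37/2, d(JR,W)=11, d(JR,X)=18
iteration 2: select D,X (d=3, Q=-127); attach at lengths (17/8, 7/8); label the merged cluster DX
  updated: d(B,DX)=16, d(DX,JR)=15, d(DX,M)=43/2, d(DX,W)=8
iteration 3: select B,M (d=7, Q=-85); attach at lengths (11/6, 31/6); label the merged cluster BM
  updated: d(BM,DX)=61/4, d(BM,JR)=67/4, d(BM,W)=7/2
iteration 4: select BM,W (d=7/2, Q=-51); attach at lengths (5, -3/2); label the merged cluster BMW
  updated: d(BMW,DX)=79/8, d(BMW,JR)=97/8
iteration 5: select BMW,DX (d=79/8, Q=-37); attach at lengths (7/2, 51/8); label the merged cluster BDMWX
  updated: d(BDMWX,JR)=69/8
iteration 6: select BDMWX,JR (d=69/8); attach at lengths (69/16, 69/16); label the merged cluster BDJMRWX
final tree: ((((B:11/6,M:31/6):5,W:-3/2):7/2,(D:17/8,X:7/8):51/8):69/16,(J:73/10,R:-13/10):69/16)
total length: 38

((((B:11/6,M:31/6):5,W:-3/2):7/2,(D:17/8,X:7/8):51/8):69/16,(J:73/10,R:-13/10):69/16)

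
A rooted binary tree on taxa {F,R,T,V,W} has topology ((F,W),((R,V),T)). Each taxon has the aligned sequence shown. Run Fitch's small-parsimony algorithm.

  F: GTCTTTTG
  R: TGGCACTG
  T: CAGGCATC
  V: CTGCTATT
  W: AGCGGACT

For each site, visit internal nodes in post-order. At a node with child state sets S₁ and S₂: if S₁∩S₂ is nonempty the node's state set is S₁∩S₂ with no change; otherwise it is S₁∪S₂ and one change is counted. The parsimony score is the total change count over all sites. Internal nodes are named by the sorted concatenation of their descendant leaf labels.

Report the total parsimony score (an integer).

FW@0: {G} ∪ {A} = {A,G} (union, +1)
RV@0: {T} ∪ {C} = {C,T} (union, +1)
RTV@0: {C,T} ∩ {C} = {C} (intersection, +0)
FRTVW@0: {A,G} ∪ {C} = {A,C,G} (union, +1)
FW@1: {T} ∪ {G} = {G,T} (union, +1)
RV@1: {G} ∪ {T} = {G,T} (union, +1)
RTV@1: {G,T} ∪ {A} = {A,G,T} (union, +1)
FRTVW@1: {G,T} ∩ {A,G,T} = {G,T} (intersection, +0)
FW@2: {C} ∩ {C} = {C} (intersection, +0)
RV@2: {G} ∩ {G} = {G} (intersection, +0)
RTV@2: {G} ∩ {G} = {G} (intersection, +0)
FRTVW@2: {C} ∪ {G} = {C,G} (union, +1)
FW@3: {T} ∪ {G} = {G,T} (union, +1)
RV@3: {C} ∩ {C} = {C} (intersection, +0)
RTV@3: {C} ∪ {G} = {C,G} (union, +1)
FRTVW@3: {G,T} ∩ {C,G} = {G} (intersection, +0)
FW@4: {T} ∪ {G} = {G,T} (union, +1)
RV@4: {A} ∪ {T} = {A,T} (union, +1)
RTV@4: {A,T} ∪ {C} = {A,C,T} (union, +1)
FRTVW@4: {G,T} ∩ {A,C,T} = {T} (intersection, +0)
FW@5: {T} ∪ {A} = {A,T} (union, +1)
RV@5: {C} ∪ {A} = {A,C} (union, +1)
RTV@5: {A,C} ∩ {A} = {A} (intersection, +0)
FRTVW@5: {A,T} ∩ {A} = {A} (intersection, +0)
FW@6: {T} ∪ {C} = {C,T} (union, +1)
RV@6: {T} ∩ {T} = {T} (intersection, +0)
RTV@6: {T} ∩ {T} = {T} (intersection, +0)
FRTVW@6: {C,T} ∩ {T} = {T} (intersection, +0)
FW@7: {G} ∪ {T} = {G,T} (union, +1)
RV@7: {G} ∪ {T} = {G,T} (union, +1)
RTV@7: {G,T} ∪ {C} = {C,G,T} (union, +1)
FRTVW@7: {G,T} ∩ {C,G,T} = {G,T} (intersection, +0)
per-site changes: [3, 3, 1, 2, 3, 2, 1, 3]; total = 18

18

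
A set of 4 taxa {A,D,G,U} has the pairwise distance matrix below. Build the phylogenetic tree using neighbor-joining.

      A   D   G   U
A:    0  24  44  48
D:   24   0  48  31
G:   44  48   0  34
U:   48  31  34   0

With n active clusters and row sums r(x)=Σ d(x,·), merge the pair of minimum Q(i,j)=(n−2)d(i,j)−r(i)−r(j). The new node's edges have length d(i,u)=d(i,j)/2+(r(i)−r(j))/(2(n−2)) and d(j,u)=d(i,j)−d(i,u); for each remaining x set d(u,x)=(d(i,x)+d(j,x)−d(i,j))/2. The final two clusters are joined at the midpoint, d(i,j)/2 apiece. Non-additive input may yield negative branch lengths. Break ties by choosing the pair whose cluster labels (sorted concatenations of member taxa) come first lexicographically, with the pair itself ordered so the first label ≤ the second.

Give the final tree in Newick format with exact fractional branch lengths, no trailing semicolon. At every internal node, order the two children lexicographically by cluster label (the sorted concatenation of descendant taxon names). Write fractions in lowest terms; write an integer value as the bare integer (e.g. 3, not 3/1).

(((A:61/4,D:35/4):55/4,G:81/4):55/8,U:55/8)

step 1: merge (A,D) at d=24, Q=-171; branch lengths A→61/4, D→35/4; new cluster AD
  updated: d(AD,G)=34, d(AD,U)=55/2
step 2: merge (AD,G) at d=34, Q=-191/2; branch lengths AD→55/4, G→81/4; new cluster ADG
  updated: d(ADG,U)=55/4
step 3: merge (ADG,U) at d=55/4; branch lengths ADG→55/8, U→55/8; new cluster ADGU
final tree: (((A:61/4,D:35/4):55/4,G:81/4):55/8,U:55/8)
total length: 287/4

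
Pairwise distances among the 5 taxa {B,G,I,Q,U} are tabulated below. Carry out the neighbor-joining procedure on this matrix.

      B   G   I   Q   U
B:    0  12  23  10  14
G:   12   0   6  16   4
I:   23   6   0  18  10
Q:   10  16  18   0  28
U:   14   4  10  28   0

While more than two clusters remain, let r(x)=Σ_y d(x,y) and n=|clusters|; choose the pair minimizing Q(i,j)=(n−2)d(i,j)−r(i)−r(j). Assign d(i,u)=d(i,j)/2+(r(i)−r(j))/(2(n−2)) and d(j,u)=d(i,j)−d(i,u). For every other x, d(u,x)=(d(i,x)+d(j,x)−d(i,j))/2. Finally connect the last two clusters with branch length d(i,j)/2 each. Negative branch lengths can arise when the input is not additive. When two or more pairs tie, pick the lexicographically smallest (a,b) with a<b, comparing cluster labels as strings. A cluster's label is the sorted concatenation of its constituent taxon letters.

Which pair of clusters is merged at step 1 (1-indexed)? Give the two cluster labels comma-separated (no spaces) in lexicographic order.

1. join B+Q (d=10, Q=-101) ⇒ BQ; edges |B|=17/6, |Q|=43/6
  updated: d(BQ,G)=9, d(BQ,I)=31/2, d(BQ,U)=16
2. join BQ+G (d=9, Q=-83/2) ⇒ BGQ; edges |BQ|=79/8, |G|=-7/8
  updated: d(BGQ,I)=25/4, d(BGQ,U)=11/2
3. join BGQ+I (d=25/4, Q=-87/4) ⇒ BGIQ; edges |BGQ|=7/8, |I|=43/8
  updated: d(BGIQ,U)=37/8
4. join BGIQ+U (d=37/8) ⇒ BGIQU; edges |BGIQ|=37/16, |U|=37/16
final tree: ((((B:17/6,Q:43/6):79/8,G:-7/8):7/8,I:43/8):37/16,U:37/16)
total length: 239/8

B,Q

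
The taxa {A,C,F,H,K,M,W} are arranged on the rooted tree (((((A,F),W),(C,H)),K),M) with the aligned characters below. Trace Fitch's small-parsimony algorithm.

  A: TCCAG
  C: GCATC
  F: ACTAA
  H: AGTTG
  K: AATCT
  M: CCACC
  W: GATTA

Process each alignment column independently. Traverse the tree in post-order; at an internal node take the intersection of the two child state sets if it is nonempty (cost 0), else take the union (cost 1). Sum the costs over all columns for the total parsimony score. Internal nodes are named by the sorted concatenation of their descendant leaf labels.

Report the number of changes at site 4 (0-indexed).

site 0, node AF: A={T} ∪ F={A} → {A,T} (+1)
site 0, node AFW: AF={A,T} ∪ W={G} → {A,G,T} (+1)
site 0, node CH: C={G} ∪ H={A} → {A,G} (+1)
site 0, node ACFHW: AFW={A,G,T} ∩ CH={A,G} → {A,G} (+0)
site 0, node ACFHKW: ACFHW={A,G} ∩ K={A} → {A} (+0)
site 0, node ACFHKMW: ACFHKW={A} ∪ M={C} → {A,C} (+1)
site 1, node AF: A={C} ∩ F={C} → {C} (+0)
site 1, node AFW: AF={C} ∪ W={A} → {A,C} (+1)
site 1, node CH: C={C} ∪ H={G} → {C,G} (+1)
site 1, node ACFHW: AFW={A,C} ∩ CH={C,G} → {C} (+0)
site 1, node ACFHKW: ACFHW={C} ∪ K={A} → {A,C} (+1)
site 1, node ACFHKMW: ACFHKW={A,C} ∩ M={C} → {C} (+0)
site 2, node AF: A={C} ∪ F={T} → {C,T} (+1)
site 2, node AFW: AF={C,T} ∩ W={T} → {T} (+0)
site 2, node CH: C={A} ∪ H={T} → {A,T} (+1)
site 2, node ACFHW: AFW={T} ∩ CH={A,T} → {T} (+0)
site 2, node ACFHKW: ACFHW={T} ∩ K={T} → {T} (+0)
site 2, node ACFHKMW: ACFHKW={T} ∪ M={A} → {A,T} (+1)
site 3, node AF: A={A} ∩ F={A} → {A} (+0)
site 3, node AFW: AF={A} ∪ W={T} → {A,T} (+1)
site 3, node CH: C={T} ∩ H={T} → {T} (+0)
site 3, node ACFHW: AFW={A,T} ∩ CH={T} → {T} (+0)
site 3, node ACFHKW: ACFHW={T} ∪ K={C} → {C,T} (+1)
site 3, node ACFHKMW: ACFHKW={C,T} ∩ M={C} → {C} (+0)
site 4, node AF: A={G} ∪ F={A} → {A,G} (+1)
site 4, node AFW: AF={A,G} ∩ W={A} → {A} (+0)
site 4, node CH: C={C} ∪ H={G} → {C,G} (+1)
site 4, node ACFHW: AFW={A} ∪ CH={C,G} → {A,C,G} (+1)
site 4, node ACFHKW: ACFHW={A,C,G} ∪ K={T} → {A,C,G,T} (+1)
site 4, node ACFHKMW: ACFHKW={A,C,G,T} ∩ M={C} → {C} (+0)
per-site changes: [4, 3, 3, 2, 4]; total = 16

4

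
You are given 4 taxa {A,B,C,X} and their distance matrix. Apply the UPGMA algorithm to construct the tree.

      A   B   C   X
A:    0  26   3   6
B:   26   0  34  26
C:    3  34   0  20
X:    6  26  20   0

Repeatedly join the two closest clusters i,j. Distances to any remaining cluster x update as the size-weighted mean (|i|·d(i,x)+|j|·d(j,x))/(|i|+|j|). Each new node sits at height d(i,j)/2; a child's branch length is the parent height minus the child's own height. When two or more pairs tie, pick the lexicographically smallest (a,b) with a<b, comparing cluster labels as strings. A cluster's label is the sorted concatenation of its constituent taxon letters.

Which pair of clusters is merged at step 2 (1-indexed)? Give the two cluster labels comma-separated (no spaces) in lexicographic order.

AC,X

iteration 1: select A,C (d=3); attach at lengths (3/2, 3/2); label the merged cluster AC
  updated: d(AC,B)=30, d(AC,X)=13
iteration 2: select AC,X (d=13); attach at lengths (5, 13/2); label the merged cluster ACX
  updated: d(ACX,B)=86/3
iteration 3: select ACX,B (d=86/3); attach at lengths (47/6, 43/3); label the merged cluster ABCX
final tree: (((A:3/2,C:3/2):5,X:13/2):47/6,B:43/3)
total length: 110/3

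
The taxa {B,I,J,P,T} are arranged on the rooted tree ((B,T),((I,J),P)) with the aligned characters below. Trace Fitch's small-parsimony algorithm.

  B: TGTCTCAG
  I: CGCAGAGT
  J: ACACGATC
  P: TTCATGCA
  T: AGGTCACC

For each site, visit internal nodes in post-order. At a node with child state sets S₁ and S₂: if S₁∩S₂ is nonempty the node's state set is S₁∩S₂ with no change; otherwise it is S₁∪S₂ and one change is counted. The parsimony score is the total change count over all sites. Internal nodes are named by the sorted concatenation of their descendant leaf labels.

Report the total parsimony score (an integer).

21

site 0, node BT: B={T} ∪ T={A} → {A,T} (+1)
site 0, node IJ: I={C} ∪ J={A} → {A,C} (+1)
site 0, node IJP: IJ={A,C} ∪ P={T} → {A,C,T} (+1)
site 0, node BIJPT: BT={A,T} ∩ IJP={A,C,T} → {A,T} (+0)
site 1, node BT: B={G} ∩ T={G} → {G} (+0)
site 1, node IJ: I={G} ∪ J={C} → {C,G} (+1)
site 1, node IJP: IJ={C,G} ∪ P={T} → {C,G,T} (+1)
site 1, node BIJPT: BT={G} ∩ IJP={C,G,T} → {G} (+0)
site 2, node BT: B={T} ∪ T={G} → {G,T} (+1)
site 2, node IJ: I={C} ∪ J={A} → {A,C} (+1)
site 2, node IJP: IJ={A,C} ∩ P={C} → {C} (+0)
site 2, node BIJPT: BT={G,T} ∪ IJP={C} → {C,G,T} (+1)
site 3, node BT: B={C} ∪ T={T} → {C,T} (+1)
site 3, node IJ: I={A} ∪ J={C} → {A,C} (+1)
site 3, node IJP: IJ={A,C} ∩ P={A} → {A} (+0)
site 3, node BIJPT: BT={C,T} ∪ IJP={A} → {A,C,T} (+1)
site 4, node BT: B={T} ∪ T={C} → {C,T} (+1)
site 4, node IJ: I={G} ∩ J={G} → {G} (+0)
site 4, node IJP: IJ={G} ∪ P={T} → {G,T} (+1)
site 4, node BIJPT: BT={C,T} ∩ IJP={G,T} → {T} (+0)
site 5, node BT: B={C} ∪ T={A} → {A,C} (+1)
site 5, node IJ: I={A} ∩ J={A} → {A} (+0)
site 5, node IJP: IJ={A} ∪ P={G} → {A,G} (+1)
site 5, node BIJPT: BT={A,C} ∩ IJP={A,G} → {A} (+0)
site 6, node BT: B={A} ∪ T={C} → {A,C} (+1)
site 6, node IJ: I={G} ∪ J={T} → {G,T} (+1)
site 6, node IJP: IJ={G,T} ∪ P={C} → {C,G,T} (+1)
site 6, node BIJPT: BT={A,C} ∩ IJP={C,G,T} → {C} (+0)
site 7, node BT: B={G} ∪ T={C} → {C,G} (+1)
site 7, node IJ: I={T} ∪ J={C} → {C,T} (+1)
site 7, node IJP: IJ={C,T} ∪ P={A} → {A,C,T} (+1)
site 7, node BIJPT: BT={C,G} ∩ IJP={A,C,T} → {C} (+0)
per-site changes: [3, 2, 3, 3, 2, 2, 3, 3]; total = 21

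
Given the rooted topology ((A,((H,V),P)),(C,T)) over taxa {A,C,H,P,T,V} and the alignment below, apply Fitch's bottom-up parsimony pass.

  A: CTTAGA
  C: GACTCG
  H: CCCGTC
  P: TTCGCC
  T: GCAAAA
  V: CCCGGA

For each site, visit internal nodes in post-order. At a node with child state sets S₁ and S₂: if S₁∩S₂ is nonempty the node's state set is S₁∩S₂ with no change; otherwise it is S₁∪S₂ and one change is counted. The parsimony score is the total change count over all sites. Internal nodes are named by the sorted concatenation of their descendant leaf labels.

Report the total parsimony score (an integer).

HV@0: {C} ∩ {C} = {C} (intersection, +0)
HPV@0: {C} ∪ {T} = {C,T} (union, +1)
AHPV@0: {C} ∩ {C,T} = {C} (intersection, +0)
CT@0: {G} ∩ {G} = {G} (intersection, +0)
ACHPTV@0: {C} ∪ {G} = {C,G} (union, +1)
HV@1: {C} ∩ {C} = {C} (intersection, +0)
HPV@1: {C} ∪ {T} = {C,T} (union, +1)
AHPV@1: {T} ∩ {C,T} = {T} (intersection, +0)
CT@1: {A} ∪ {C} = {A,C} (union, +1)
ACHPTV@1: {T} ∪ {A,C} = {A,C,T} (union, +1)
HV@2: {C} ∩ {C} = {C} (intersection, +0)
HPV@2: {C} ∩ {C} = {C} (intersection, +0)
AHPV@2: {T} ∪ {C} = {C,T} (union, +1)
CT@2: {C} ∪ {A} = {A,C} (union, +1)
ACHPTV@2: {C,T} ∩ {A,C} = {C} (intersection, +0)
HV@3: {G} ∩ {G} = {G} (intersection, +0)
HPV@3: {G} ∩ {G} = {G} (intersection, +0)
AHPV@3: {A} ∪ {G} = {A,G} (union, +1)
CT@3: {T} ∪ {A} = {A,T} (union, +1)
ACHPTV@3: {A,G} ∩ {A,T} = {A} (intersection, +0)
HV@4: {T} ∪ {G} = {G,T} (union, +1)
HPV@4: {G,T} ∪ {C} = {C,G,T} (union, +1)
AHPV@4: {G} ∩ {C,G,T} = {G} (intersection, +0)
CT@4: {C} ∪ {A} = {A,C} (union, +1)
ACHPTV@4: {G} ∪ {A,C} = {A,C,G} (union, +1)
HV@5: {C} ∪ {A} = {A,C} (union, +1)
HPV@5: {A,C} ∩ {C} = {C} (intersection, +0)
AHPV@5: {A} ∪ {C} = {A,C} (union, +1)
CT@5: {G} ∪ {A} = {A,G} (union, +1)
ACHPTV@5: {A,C} ∩ {A,G} = {A} (intersection, +0)
per-site changes: [2, 3, 2, 2, 4, 3]; total = 16

16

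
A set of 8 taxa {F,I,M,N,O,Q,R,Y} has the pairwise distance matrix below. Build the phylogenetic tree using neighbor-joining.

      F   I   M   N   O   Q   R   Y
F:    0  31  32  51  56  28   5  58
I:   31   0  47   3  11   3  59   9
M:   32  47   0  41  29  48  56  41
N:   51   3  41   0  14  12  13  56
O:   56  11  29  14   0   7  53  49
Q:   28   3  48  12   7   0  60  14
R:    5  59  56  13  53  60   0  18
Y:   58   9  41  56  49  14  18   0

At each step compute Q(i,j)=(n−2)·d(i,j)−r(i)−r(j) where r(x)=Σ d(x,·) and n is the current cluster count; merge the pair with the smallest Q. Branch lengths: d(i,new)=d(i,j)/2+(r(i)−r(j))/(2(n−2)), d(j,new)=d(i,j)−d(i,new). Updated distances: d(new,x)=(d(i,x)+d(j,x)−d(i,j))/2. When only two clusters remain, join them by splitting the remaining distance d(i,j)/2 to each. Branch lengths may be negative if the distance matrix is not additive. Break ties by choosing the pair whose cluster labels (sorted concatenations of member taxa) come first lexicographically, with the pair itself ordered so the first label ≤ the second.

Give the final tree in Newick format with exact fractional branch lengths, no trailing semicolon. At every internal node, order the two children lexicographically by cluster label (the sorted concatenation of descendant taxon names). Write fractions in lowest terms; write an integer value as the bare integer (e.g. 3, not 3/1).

iteration 1: select F,R (d=5, Q=-495); attach at lengths (9/4, 11/4); label the merged cluster FR
  updated: d(FR,I)=85/2, d(FR,M)=83/2, d(FR,N)=59/2, d(FR,O)=52, d(FR,Q)=83/2, d(FR,Y)=71/2
iteration 2: select FR,M (d=83/2, Q=-565/2); attach at lengths (81/4, 85/4); label the merged cluster FMR
  updated: d(FMR,I)=24, d(FMR,N)=29/2, d(FMR,O)=79/4, d(FMR,Q)=24, d(FMR,Y)=35/2
iteration 3: select FMR,Y (d=35/2, Q=-701/4); attach at lengths (97/32, 463/32); label the merged cluster FMRY
  updated: d(FMRY,I)=31/4, d(FMRY,N)=53/2, d(FMRY,O)=205/8, d(FMRY,Q)=41/4
iteration 4: select FMRY,I (d=31/4, Q=-573/8); attach at lengths (183/16, -59/16); label the merged cluster FIMRY
  updated: d(FIMRY,N)=87/8, d(FIMRY,O)=231/16, d(FIMRY,Q)=11/4
iteration 5: select FIMRY,Q (d=11/4, Q=-709/16); attach at lengths (189/64, -13/64); label the merged cluster FIMQRY
  updated: d(FIMQRY,N)=161/16, d(FIMQRY,O)=299/32
iteration 6: select FIMQRY,N (d=161/16, Q=-1069/32); attach at lengths (173/64, 471/64); label the merged cluster FIMNQRY
  updated: d(FIMNQRY,O)=425/64
iteration 7: select FIMNQRY,O (d=425/64); attach at lengths (425/128, 425/128); label the merged cluster FIMNOQRY
final tree: (((((((F:9/4,R:11/4):81/4,M:85/4):97/32,Y:463/32):183/16,I:-59/16):189/64,Q:-13/64):173/64,N:471/64):425/128,O:425/128)
total length: 5837/64

(((((((F:9/4,R:11/4):81/4,M:85/4):97/32,Y:463/32):183/16,I:-59/16):189/64,Q:-13/64):173/64,N:471/64):425/128,O:425/128)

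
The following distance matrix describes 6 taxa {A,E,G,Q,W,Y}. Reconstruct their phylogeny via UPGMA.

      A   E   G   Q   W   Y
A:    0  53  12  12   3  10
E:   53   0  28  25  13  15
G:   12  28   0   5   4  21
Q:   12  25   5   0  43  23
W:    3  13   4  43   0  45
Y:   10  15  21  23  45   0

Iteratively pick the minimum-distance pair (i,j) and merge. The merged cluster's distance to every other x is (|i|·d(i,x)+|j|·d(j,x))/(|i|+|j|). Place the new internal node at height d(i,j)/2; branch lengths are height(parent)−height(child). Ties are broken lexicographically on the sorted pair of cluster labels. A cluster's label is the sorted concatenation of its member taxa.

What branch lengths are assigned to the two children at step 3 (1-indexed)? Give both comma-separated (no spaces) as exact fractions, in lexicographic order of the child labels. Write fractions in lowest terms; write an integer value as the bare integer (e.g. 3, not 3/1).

1. join A+W (d=3) ⇒ AW; edges |A|=3/2, |W|=3/2
  updated: d(AW,E)=33, d(AW,G)=8, d(AW,Q)=55/2, d(AW,Y)=55/2
2. join G+Q (d=5) ⇒ GQ; edges |G|=5/2, |Q|=5/2
  updated: d(AW,GQ)=71/4, d(E,GQ)=53/2, d(GQ,Y)=22
3. join E+Y (d=15) ⇒ EY; edges |E|=15/2, |Y|=15/2
  updated: d(AW,EY)=121/4, d(EY,GQ)=97/4
4. join AW+GQ (d=71/4) ⇒ AGQW; edges |AW|=59/8, |GQ|=51/8
  updated: d(AGQW,EY)=109/4
5. join AGQW+EY (d=109/4) ⇒ AEGQWY; edges |AGQW|=19/4, |EY|=49/8
final tree: (((A:3/2,W:3/2):59/8,(G:5/2,Q:5/2):51/8):19/4,(E:15/2,Y:15/2):49/8)
total length: 381/8

15/2,15/2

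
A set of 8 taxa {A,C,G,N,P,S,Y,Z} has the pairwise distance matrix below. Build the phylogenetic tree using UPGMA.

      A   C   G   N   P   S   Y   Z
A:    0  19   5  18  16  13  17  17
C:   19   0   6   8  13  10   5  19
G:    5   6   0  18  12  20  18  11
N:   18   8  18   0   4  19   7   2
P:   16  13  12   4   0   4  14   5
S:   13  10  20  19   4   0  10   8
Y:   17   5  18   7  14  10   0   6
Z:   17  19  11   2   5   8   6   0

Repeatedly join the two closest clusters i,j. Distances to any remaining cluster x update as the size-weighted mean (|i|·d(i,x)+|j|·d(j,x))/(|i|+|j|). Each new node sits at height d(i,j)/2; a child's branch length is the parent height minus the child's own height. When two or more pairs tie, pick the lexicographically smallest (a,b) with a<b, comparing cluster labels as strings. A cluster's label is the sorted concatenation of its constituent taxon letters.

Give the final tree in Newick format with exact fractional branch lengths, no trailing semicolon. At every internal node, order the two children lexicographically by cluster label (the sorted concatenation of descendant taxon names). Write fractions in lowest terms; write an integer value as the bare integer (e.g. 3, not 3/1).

((A:5/2,G:5/2):125/24,((C:5/2,Y:5/2):47/16,((N:1,Z:1):7/2,(P:2,S:2):5/2):15/16):109/48)

1. join N+Z (d=2) ⇒ NZ; edges |N|=1, |Z|=1
  updated: d(A,NZ)=35/2, d(C,NZ)=27/2, d(G,NZ)=29/2, d(NZ,P)=9/2, d(NZ,S)=27/2, d(NZ,Y)=13/2
2. join P+S (d=4) ⇒ PS; edges |P|=2, |S|=2
  updated: d(A,PS)=29/2, d(C,PS)=23/2, d(G,PS)=16, d(NZ,PS)=9, d(PS,Y)=12
3. join A+G (d=5) ⇒ AG; edges |A|=5/2, |G|=5/2
  updated: d(AG,C)=25/2, d(AG,NZ)=16, d(AG,PS)=61/4, d(AG,Y)=35/2
4. join C+Y (d=5) ⇒ CY; edges |C|=5/2, |Y|=5/2
  updated: d(AG,CY)=15, d(CY,NZ)=10, d(CY,PS)=47/4
5. join NZ+PS (d=9) ⇒ NPSZ; edges |NZ|=7/2, |PS|=5/2
  updated: d(AG,NPSZ)=125/8, d(CY,NPSZ)=87/8
6. join CY+NPSZ (d=87/8) ⇒ CNPSYZ; edges |CY|=47/16, |NPSZ|=15/16
  updated: d(AG,CNPSYZ)=185/12
7. join AG+CNPSYZ (d=185/12) ⇒ ACGNPSYZ; edges |AG|=125/24, |CNPSYZ|=109/48
final tree: ((A:5/2,G:5/2):125/24,((C:5/2,Y:5/2):47/16,((N:1,Z:1):7/2,(P:2,S:2):5/2):15/16):109/48)
total length: 1601/48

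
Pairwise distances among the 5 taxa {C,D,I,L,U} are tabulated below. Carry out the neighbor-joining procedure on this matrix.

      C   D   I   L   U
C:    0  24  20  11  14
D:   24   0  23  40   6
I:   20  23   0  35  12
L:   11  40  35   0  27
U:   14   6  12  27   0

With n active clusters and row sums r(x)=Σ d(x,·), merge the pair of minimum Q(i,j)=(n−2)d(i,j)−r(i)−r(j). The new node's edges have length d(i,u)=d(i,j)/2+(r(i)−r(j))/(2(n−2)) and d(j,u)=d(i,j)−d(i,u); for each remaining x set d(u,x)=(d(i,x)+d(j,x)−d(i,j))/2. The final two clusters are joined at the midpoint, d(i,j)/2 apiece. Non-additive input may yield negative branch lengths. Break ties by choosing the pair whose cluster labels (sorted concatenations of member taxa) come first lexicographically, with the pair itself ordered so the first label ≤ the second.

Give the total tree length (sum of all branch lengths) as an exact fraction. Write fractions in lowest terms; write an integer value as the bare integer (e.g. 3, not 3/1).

1. join C+L (d=11, Q=-149) ⇒ CL; edges |C|=-11/6, |L|=77/6
  updated: d(CL,D)=53/2, d(CL,I)=22, d(CL,U)=15
2. join CL+I (d=22, Q=-153/2) ⇒ CIL; edges |CL|=101/8, |I|=75/8
  updated: d(CIL,D)=55/4, d(CIL,U)=5/2
3. join CIL+D (d=55/4, Q=-89/4) ⇒ CDIL; edges |CIL|=41/8, |D|=69/8
  updated: d(CDIL,U)=-21/8
4. join CDIL+U (d=-21/8) ⇒ CDILU; edges |CDIL|=-21/16, |U|=-21/16
final tree: ((((C:-11/6,L:77/6):101/8,I:75/8):41/8,D:69/8):-21/16,U:-21/16)
total length: 353/8

353/8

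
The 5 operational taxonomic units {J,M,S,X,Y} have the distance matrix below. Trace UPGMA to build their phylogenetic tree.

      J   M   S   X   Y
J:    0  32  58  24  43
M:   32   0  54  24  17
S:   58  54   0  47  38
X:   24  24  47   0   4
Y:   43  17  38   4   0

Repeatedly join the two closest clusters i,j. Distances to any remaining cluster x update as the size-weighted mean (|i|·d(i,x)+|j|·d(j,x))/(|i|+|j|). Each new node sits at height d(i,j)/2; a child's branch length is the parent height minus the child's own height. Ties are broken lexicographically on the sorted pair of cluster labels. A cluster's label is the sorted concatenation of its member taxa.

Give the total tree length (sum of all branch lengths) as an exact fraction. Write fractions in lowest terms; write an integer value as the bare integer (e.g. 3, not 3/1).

iteration 1: select X,Y (d=4); attach at lengths (2, 2); label the merged cluster XY
  updated: d(J,XY)=67/2, d(M,XY)=41/2, d(S,XY)=85/2
iteration 2: select M,XY (d=41/2); attach at lengths (41/4, 33/4); label the merged cluster MXY
  updated: d(J,MXY)=33, d(MXY,S)=139/3
iteration 3: select J,MXY (d=33); attach at lengths (33/2, 25/4); label the merged cluster JMXY
  updated: d(JMXY,S)=197/4
iteration 4: select JMXY,S (d=197/4); attach at lengths (65/8, 197/8); label the merged cluster JMSXY
final tree: ((J:33/2,(M:41/4,(X:2,Y:2):33/4):25/4):65/8,S:197/8)
total length: 78

78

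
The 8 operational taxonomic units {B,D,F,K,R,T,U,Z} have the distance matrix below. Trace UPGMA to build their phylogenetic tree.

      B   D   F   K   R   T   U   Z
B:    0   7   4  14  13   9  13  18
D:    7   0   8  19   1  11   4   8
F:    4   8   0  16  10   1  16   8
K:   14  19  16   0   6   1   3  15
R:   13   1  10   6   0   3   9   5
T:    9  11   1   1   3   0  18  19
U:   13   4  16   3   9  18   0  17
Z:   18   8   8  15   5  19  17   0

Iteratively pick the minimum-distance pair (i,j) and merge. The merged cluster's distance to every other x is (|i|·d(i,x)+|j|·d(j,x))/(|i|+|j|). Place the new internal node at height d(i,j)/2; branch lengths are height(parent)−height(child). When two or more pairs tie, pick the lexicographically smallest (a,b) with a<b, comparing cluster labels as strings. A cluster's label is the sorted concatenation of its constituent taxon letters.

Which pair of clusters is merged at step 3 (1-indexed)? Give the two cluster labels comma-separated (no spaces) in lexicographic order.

1. join D+R (d=1) ⇒ DR; edges |D|=1/2, |R|=1/2
  updated: d(B,DR)=10, d(DR,F)=9, d(DR,K)=25/2, d(DR,T)=7, d(DR,U)=13/2, d(DR,Z)=13/2
2. join F+T (d=1) ⇒ FT; edges |F|=1/2, |T|=1/2
  updated: d(B,FT)=13/2, d(DR,FT)=8, d(FT,K)=17/2, d(FT,U)=17, d(FT,Z)=27/2
3. join K+U (d=3) ⇒ KU; edges |K|=3/2, |U|=3/2
  updated: d(B,KU)=27/2, d(DR,KU)=19/2, d(FT,KU)=51/4, d(KU,Z)=16
4. join B+FT (d=13/2) ⇒ BFT; edges |B|=13/4, |FT|=11/4
  updated: d(BFT,DR)=26/3, d(BFT,KU)=13, d(BFT,Z)=15
5. join DR+Z (d=13/2) ⇒ DRZ; edges |DR|=11/4, |Z|=13/4
  updated: d(BFT,DRZ)=97/9, d(DRZ,KU)=35/3
6. join BFT+DRZ (d=97/9) ⇒ BDFRTZ; edges |BFT|=77/36, |DRZ|=77/36
  updated: d(BDFRTZ,KU)=37/3
7. join BDFRTZ+KU (d=37/3) ⇒ BDFKRTUZ; edges |BDFRTZ|=7/9, |KU|=14/3
final tree: (((B:13/4,(F:1/2,T:1/2):11/4):77/36,((D:1/2,R:1/2):11/4,Z:13/4):77/36):7/9,(K:3/2,U:3/2):14/3)
total length: 481/18

K,U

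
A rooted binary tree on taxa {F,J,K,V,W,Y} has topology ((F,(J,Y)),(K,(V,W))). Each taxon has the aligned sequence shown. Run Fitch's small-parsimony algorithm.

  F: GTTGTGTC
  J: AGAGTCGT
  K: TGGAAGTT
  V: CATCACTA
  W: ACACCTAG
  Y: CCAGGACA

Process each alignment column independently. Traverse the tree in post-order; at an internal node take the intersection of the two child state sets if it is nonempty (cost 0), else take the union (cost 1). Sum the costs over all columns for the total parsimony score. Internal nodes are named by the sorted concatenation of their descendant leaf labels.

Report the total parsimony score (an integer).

[col 0] JY: children J:{A}, Y:{C} ∪→ {A,C}; cost 1
[col 0] FJY: children F:{G}, JY:{A,C} ∪→ {A,C,G}; cost 1
[col 0] VW: children V:{C}, W:{A} ∪→ {A,C}; cost 1
[col 0] KVW: children K:{T}, VW:{A,C} ∪→ {A,C,T}; cost 1
[col 0] FJKVWY: children FJY:{A,C,G}, KVW:{A,C,T} ∩→ {A,C}; cost 0
[col 1] JY: children J:{G}, Y:{C} ∪→ {C,G}; cost 1
[col 1] FJY: children F:{T}, JY:{C,G} ∪→ {C,G,T}; cost 1
[col 1] VW: children V:{A}, W:{C} ∪→ {A,C}; cost 1
[col 1] KVW: children K:{G}, VW:{A,C} ∪→ {A,C,G}; cost 1
[col 1] FJKVWY: children FJY:{C,G,T}, KVW:{A,C,G} ∩→ {C,G}; cost 0
[col 2] JY: children J:{A}, Y:{A} ∩→ {A}; cost 0
[col 2] FJY: children F:{T}, JY:{A} ∪→ {A,T}; cost 1
[col 2] VW: children V:{T}, W:{A} ∪→ {A,T}; cost 1
[col 2] KVW: children K:{G}, VW:{A,T} ∪→ {A,G,T}; cost 1
[col 2] FJKVWY: children FJY:{A,T}, KVW:{A,G,T} ∩→ {A,T}; cost 0
[col 3] JY: children J:{G}, Y:{G} ∩→ {G}; cost 0
[col 3] FJY: children F:{G}, JY:{G} ∩→ {G}; cost 0
[col 3] VW: children V:{C}, W:{C} ∩→ {C}; cost 0
[col 3] KVW: children K:{A}, VW:{C} ∪→ {A,C}; cost 1
[col 3] FJKVWY: children FJY:{G}, KVW:{A,C} ∪→ {A,C,G}; cost 1
[col 4] JY: children J:{T}, Y:{G} ∪→ {G,T}; cost 1
[col 4] FJY: children F:{T}, JY:{G,T} ∩→ {T}; cost 0
[col 4] VW: children V:{A}, W:{C} ∪→ {A,C}; cost 1
[col 4] KVW: children K:{A}, VW:{A,C} ∩→ {A}; cost 0
[col 4] FJKVWY: children FJY:{T}, KVW:{A} ∪→ {A,T}; cost 1
[col 5] JY: children J:{C}, Y:{A} ∪→ {A,C}; cost 1
[col 5] FJY: children F:{G}, JY:{A,C} ∪→ {A,C,G}; cost 1
[col 5] VW: children V:{C}, W:{T} ∪→ {C,T}; cost 1
[col 5] KVW: children K:{G}, VW:{C,T} ∪→ {C,G,T}; cost 1
[col 5] FJKVWY: children FJY:{A,C,G}, KVW:{C,G,T} ∩→ {C,G}; cost 0
[col 6] JY: children J:{G}, Y:{C} ∪→ {C,G}; cost 1
[col 6] FJY: children F:{T}, JY:{C,G} ∪→ {C,G,T}; cost 1
[col 6] VW: children V:{T}, W:{A} ∪→ {A,T}; cost 1
[col 6] KVW: children K:{T}, VW:{A,T} ∩→ {T}; cost 0
[col 6] FJKVWY: children FJY:{C,G,T}, KVW:{T} ∩→ {T}; cost 0
[col 7] JY: children J:{T}, Y:{A} ∪→ {A,T}; cost 1
[col 7] FJY: children F:{C}, JY:{A,T} ∪→ {A,C,T}; cost 1
[col 7] VW: children V:{A}, W:{G} ∪→ {A,G}; cost 1
[col 7] KVW: children K:{T}, VW:{A,G} ∪→ {A,G,T}; cost 1
[col 7] FJKVWY: children FJY:{A,C,T}, KVW:{A,G,T} ∩→ {A,T}; cost 0
per-site changes: [4, 4, 3, 2, 3, 4, 3, 4]; total = 27

27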